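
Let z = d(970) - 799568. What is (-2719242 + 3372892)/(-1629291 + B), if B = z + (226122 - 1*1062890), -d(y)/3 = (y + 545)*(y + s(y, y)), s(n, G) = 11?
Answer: -326825/3862136 ≈ -0.084623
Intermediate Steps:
d(y) = -3*(11 + y)*(545 + y) (d(y) = -3*(y + 545)*(y + 11) = -3*(545 + y)*(11 + y) = -3*(11 + y)*(545 + y))
z = -5258213 (z = (-17985 - 1668*970 - 3*970**2) - 799568 = (-17985 - 1617960 - 3*940900) - 799568 = (-17985 - 1617960 - 2822700) - 799568 = -4458645 - 799568 = -5258213)
B = -6094981 (B = -5258213 + (226122 - 1*1062890) = -5258213 + (226122 - 1062890) = -5258213 - 836768 = -6094981)
(-2719242 + 3372892)/(-1629291 + B) = (-2719242 + 3372892)/(-1629291 - 6094981) = 653650/(-7724272) = 653650*(-1/7724272) = -326825/3862136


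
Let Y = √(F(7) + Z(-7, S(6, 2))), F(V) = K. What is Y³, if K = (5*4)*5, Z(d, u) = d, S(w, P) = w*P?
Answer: 93*√93 ≈ 896.86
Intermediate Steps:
S(w, P) = P*w
K = 100 (K = 20*5 = 100)
F(V) = 100
Y = √93 (Y = √(100 - 7) = √93 ≈ 9.6436)
Y³ = (√93)³ = 93*√93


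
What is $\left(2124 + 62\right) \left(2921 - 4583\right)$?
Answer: $-3633132$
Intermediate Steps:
$\left(2124 + 62\right) \left(2921 - 4583\right) = 2186 \left(2921 - 4583\right) = 2186 \left(-1662\right) = -3633132$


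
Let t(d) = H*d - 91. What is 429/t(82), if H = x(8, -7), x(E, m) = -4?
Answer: -429/419 ≈ -1.0239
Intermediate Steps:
H = -4
t(d) = -91 - 4*d (t(d) = -4*d - 91 = -91 - 4*d)
429/t(82) = 429/(-91 - 4*82) = 429/(-91 - 328) = 429/(-419) = 429*(-1/419) = -429/419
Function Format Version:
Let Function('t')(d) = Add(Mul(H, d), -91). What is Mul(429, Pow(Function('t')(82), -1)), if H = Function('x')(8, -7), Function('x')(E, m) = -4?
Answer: Rational(-429, 419) ≈ -1.0239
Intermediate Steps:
H = -4
Function('t')(d) = Add(-91, Mul(-4, d)) (Function('t')(d) = Add(Mul(-4, d), -91) = Add(-91, Mul(-4, d)))
Mul(429, Pow(Function('t')(82), -1)) = Mul(429, Pow(Add(-91, Mul(-4, 82)), -1)) = Mul(429, Pow(Add(-91, -328), -1)) = Mul(429, Pow(-419, -1)) = Mul(429, Rational(-1, 419)) = Rational(-429, 419)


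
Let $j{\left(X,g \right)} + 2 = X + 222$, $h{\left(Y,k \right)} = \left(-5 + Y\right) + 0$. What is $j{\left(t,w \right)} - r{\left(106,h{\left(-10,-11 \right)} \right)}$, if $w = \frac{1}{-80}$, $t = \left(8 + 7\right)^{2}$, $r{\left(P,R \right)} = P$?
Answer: $339$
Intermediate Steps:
$h{\left(Y,k \right)} = -5 + Y$
$t = 225$ ($t = 15^{2} = 225$)
$w = - \frac{1}{80} \approx -0.0125$
$j{\left(X,g \right)} = 220 + X$ ($j{\left(X,g \right)} = -2 + \left(X + 222\right) = -2 + \left(222 + X\right) = 220 + X$)
$j{\left(t,w \right)} - r{\left(106,h{\left(-10,-11 \right)} \right)} = \left(220 + 225\right) - 106 = 445 - 106 = 339$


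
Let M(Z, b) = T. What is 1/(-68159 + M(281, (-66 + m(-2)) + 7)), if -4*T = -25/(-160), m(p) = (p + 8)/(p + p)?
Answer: -128/8724357 ≈ -1.4672e-5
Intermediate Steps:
m(p) = (8 + p)/(2*p) (m(p) = (8 + p)/((2*p)) = (8 + p)*(1/(2*p)) = (8 + p)/(2*p))
T = -5/128 (T = -(-25)/(4*(-160)) = -(-25)*(-1)/(4*160) = -1/4*5/32 = -5/128 ≈ -0.039063)
M(Z, b) = -5/128
1/(-68159 + M(281, (-66 + m(-2)) + 7)) = 1/(-68159 - 5/128) = 1/(-8724357/128) = -128/8724357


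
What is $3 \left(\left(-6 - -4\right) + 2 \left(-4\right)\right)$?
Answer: $-30$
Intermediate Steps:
$3 \left(\left(-6 - -4\right) + 2 \left(-4\right)\right) = 3 \left(\left(-6 + 4\right) - 8\right) = 3 \left(-2 - 8\right) = 3 \left(-10\right) = -30$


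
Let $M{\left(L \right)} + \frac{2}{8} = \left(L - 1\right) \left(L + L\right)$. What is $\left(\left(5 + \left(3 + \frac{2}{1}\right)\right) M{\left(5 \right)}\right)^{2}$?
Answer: $\frac{632025}{4} \approx 1.5801 \cdot 10^{5}$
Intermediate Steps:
$M{\left(L \right)} = - \frac{1}{4} + 2 L \left(-1 + L\right)$ ($M{\left(L \right)} = - \frac{1}{4} + \left(L - 1\right) \left(L + L\right) = - \frac{1}{4} + \left(-1 + L\right) 2 L = - \frac{1}{4} + 2 L \left(-1 + L\right)$)
$\left(\left(5 + \left(3 + \frac{2}{1}\right)\right) M{\left(5 \right)}\right)^{2} = \left(\left(5 + \left(3 + \frac{2}{1}\right)\right) \left(- \frac{1}{4} - 10 + 2 \cdot 5^{2}\right)\right)^{2} = \left(\left(5 + \left(3 + 2 \cdot 1\right)\right) \left(- \frac{1}{4} - 10 + 2 \cdot 25\right)\right)^{2} = \left(\left(5 + \left(3 + 2\right)\right) \left(- \frac{1}{4} - 10 + 50\right)\right)^{2} = \left(\left(5 + 5\right) \frac{159}{4}\right)^{2} = \left(10 \cdot \frac{159}{4}\right)^{2} = \left(\frac{795}{2}\right)^{2} = \frac{632025}{4}$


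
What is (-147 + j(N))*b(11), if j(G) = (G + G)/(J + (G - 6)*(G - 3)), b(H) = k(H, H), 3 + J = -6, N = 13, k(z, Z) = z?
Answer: -98351/61 ≈ -1612.3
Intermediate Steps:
J = -9 (J = -3 - 6 = -9)
b(H) = H
j(G) = 2*G/(-9 + (-6 + G)*(-3 + G)) (j(G) = (G + G)/(-9 + (G - 6)*(G - 3)) = (2*G)/(-9 + (-6 + G)*(-3 + G)) = 2*G/(-9 + (-6 + G)*(-3 + G)))
(-147 + j(N))*b(11) = (-147 + 2*13/(9 + 13² - 9*13))*11 = (-147 + 2*13/(9 + 169 - 117))*11 = (-147 + 2*13/61)*11 = (-147 + 2*13*(1/61))*11 = (-147 + 26/61)*11 = -8941/61*11 = -98351/61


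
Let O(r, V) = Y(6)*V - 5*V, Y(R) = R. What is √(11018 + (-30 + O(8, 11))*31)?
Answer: √10429 ≈ 102.12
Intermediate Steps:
O(r, V) = V (O(r, V) = 6*V - 5*V = V)
√(11018 + (-30 + O(8, 11))*31) = √(11018 + (-30 + 11)*31) = √(11018 - 19*31) = √(11018 - 589) = √10429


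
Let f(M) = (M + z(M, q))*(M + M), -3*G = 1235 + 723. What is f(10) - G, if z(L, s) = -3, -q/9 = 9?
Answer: 2378/3 ≈ 792.67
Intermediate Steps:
G = -1958/3 (G = -(1235 + 723)/3 = -⅓*1958 = -1958/3 ≈ -652.67)
q = -81 (q = -9*9 = -81)
f(M) = 2*M*(-3 + M) (f(M) = (M - 3)*(M + M) = (-3 + M)*(2*M) = 2*M*(-3 + M))
f(10) - G = 2*10*(-3 + 10) - 1*(-1958/3) = 2*10*7 + 1958/3 = 140 + 1958/3 = 2378/3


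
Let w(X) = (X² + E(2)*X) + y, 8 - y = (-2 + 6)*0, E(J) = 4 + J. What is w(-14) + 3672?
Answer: 3792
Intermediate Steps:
y = 8 (y = 8 - (-2 + 6)*0 = 8 - 4*0 = 8 - 1*0 = 8 + 0 = 8)
w(X) = 8 + X² + 6*X (w(X) = (X² + (4 + 2)*X) + 8 = (X² + 6*X) + 8 = 8 + X² + 6*X)
w(-14) + 3672 = (8 + (-14)² + 6*(-14)) + 3672 = (8 + 196 - 84) + 3672 = 120 + 3672 = 3792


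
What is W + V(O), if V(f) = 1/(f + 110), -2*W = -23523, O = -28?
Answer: 482222/41 ≈ 11762.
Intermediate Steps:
W = 23523/2 (W = -½*(-23523) = 23523/2 ≈ 11762.)
V(f) = 1/(110 + f)
W + V(O) = 23523/2 + 1/(110 - 28) = 23523/2 + 1/82 = 482222/41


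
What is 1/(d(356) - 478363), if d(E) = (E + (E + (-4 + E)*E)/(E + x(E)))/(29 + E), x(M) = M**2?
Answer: -27489/13149695018 ≈ -2.0905e-6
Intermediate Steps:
d(E) = (E + (E + E*(-4 + E))/(E + E**2))/(29 + E) (d(E) = (E + (E + (-4 + E)*E)/(E + E**2))/(29 + E) = (E + (E + E*(-4 + E))/(E + E**2))/(29 + E))
1/(d(356) - 478363) = 1/((-3 + 356**2 + 2*356)/(29 + 356**2 + 30*356) - 478363) = 1/((-3 + 126736 + 712)/(29 + 126736 + 10680) - 478363) = 1/(127445/137445 - 478363) = 1/((1/137445)*127445 - 478363) = 1/(25489/27489 - 478363) = 1/(-13149695018/27489) = -27489/13149695018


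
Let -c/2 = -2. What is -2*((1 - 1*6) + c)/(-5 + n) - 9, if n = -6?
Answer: -101/11 ≈ -9.1818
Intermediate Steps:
c = 4 (c = -2*(-2) = 4)
-2*((1 - 1*6) + c)/(-5 + n) - 9 = -2*((1 - 1*6) + 4)/(-5 - 6) - 9 = -2*((1 - 6) + 4)/(-11) - 9 = -2*(-5 + 4)*(-1)/11 - 9 = -(-2)*(-1)/11 - 9 = -2*1/11 - 9 = -2/11 - 9 = -101/11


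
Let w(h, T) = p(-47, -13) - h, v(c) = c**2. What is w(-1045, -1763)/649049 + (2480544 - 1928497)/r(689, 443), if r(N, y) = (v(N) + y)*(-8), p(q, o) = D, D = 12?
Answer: -354287566519/2467237752288 ≈ -0.14360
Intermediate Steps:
p(q, o) = 12
r(N, y) = -8*y - 8*N**2 (r(N, y) = (N**2 + y)*(-8) = (y + N**2)*(-8) = -8*y - 8*N**2)
w(h, T) = 12 - h
w(-1045, -1763)/649049 + (2480544 - 1928497)/r(689, 443) = (12 - 1*(-1045))/649049 + (2480544 - 1928497)/(-8*443 - 8*689**2) = (12 + 1045)*(1/649049) + 552047/(-3544 - 8*474721) = 1057*(1/649049) + 552047/(-3544 - 3797768) = 1057/649049 + 552047/(-3801312) = 1057/649049 + 552047*(-1/3801312) = 1057/649049 - 552047/3801312 = -354287566519/2467237752288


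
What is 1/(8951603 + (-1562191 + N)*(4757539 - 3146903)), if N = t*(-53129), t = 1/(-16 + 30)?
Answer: -7/17655570523133 ≈ -3.9648e-13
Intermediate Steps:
t = 1/14 ≈ 0.071429
N = -53129/14 (N = (1/14)*(-53129) = -53129/14 ≈ -3794.9)
1/(8951603 + (-1562191 + N)*(4757539 - 3146903)) = 1/(8951603 + (-1562191 - 53129/14)*(4757539 - 3146903)) = 1/(8951603 - 21923803/14*1610636) = 1/(8951603 - 17655633184354/7) = 1/(-17655570523133/7) = -7/17655570523133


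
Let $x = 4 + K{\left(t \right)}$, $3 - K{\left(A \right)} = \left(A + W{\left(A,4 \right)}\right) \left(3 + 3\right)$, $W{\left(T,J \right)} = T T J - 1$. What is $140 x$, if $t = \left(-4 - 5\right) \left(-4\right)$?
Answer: $-4382980$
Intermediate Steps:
$t = 36$ ($t = \left(-9\right) \left(-4\right) = 36$)
$W{\left(T,J \right)} = -1 + J T^{2}$ ($W{\left(T,J \right)} = T^{2} J - 1 = J T^{2} - 1 = -1 + J T^{2}$)
$K{\left(A \right)} = 9 - 24 A^{2} - 6 A$ ($K{\left(A \right)} = 3 - \left(A + \left(-1 + 4 A^{2}\right)\right) \left(3 + 3\right) = 3 - \left(-1 + A + 4 A^{2}\right) 6 = 3 - \left(-6 + 6 A + 24 A^{2}\right) = 9 - 24 A^{2} - 6 A$)
$x = -31307$ ($x = 4 - \left(207 + 31104\right) = 4 - 31311 = -31307$)
$140 x = 140 \left(-31307\right) = -4382980$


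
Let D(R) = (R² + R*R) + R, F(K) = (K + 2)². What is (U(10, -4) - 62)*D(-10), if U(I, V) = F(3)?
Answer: -7030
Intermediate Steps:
F(K) = (2 + K)²
U(I, V) = 25 (U(I, V) = (2 + 3)² = 5² = 25)
D(R) = R + 2*R² (D(R) = (R² + R²) + R = 2*R² + R = R + 2*R²)
(U(10, -4) - 62)*D(-10) = (25 - 62)*(-10*(1 + 2*(-10))) = -(-370)*(1 - 20) = -(-370)*(-19) = -37*190 = -7030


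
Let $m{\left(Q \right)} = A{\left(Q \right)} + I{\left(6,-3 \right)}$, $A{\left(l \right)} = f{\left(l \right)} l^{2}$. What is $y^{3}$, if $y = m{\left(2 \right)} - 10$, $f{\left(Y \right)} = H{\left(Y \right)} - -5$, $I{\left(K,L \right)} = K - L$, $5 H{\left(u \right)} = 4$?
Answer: $\frac{1367631}{125} \approx 10941.0$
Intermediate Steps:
$H{\left(u \right)} = \frac{4}{5}$ ($H{\left(u \right)} = \frac{1}{5} \cdot 4 = \frac{4}{5}$)
$f{\left(Y \right)} = \frac{29}{5}$ ($f{\left(Y \right)} = \frac{4}{5} - -5 = \frac{4}{5} + 5 = \frac{29}{5}$)
$A{\left(l \right)} = \frac{29 l^{2}}{5}$
$m{\left(Q \right)} = 9 + \frac{29 Q^{2}}{5}$ ($m{\left(Q \right)} = \frac{29 Q^{2}}{5} + \left(6 - -3\right) = \frac{29 Q^{2}}{5} + \left(6 + 3\right) = \frac{29 Q^{2}}{5} + 9 = 9 + \frac{29 Q^{2}}{5}$)
$y = \frac{111}{5}$ ($y = \left(9 + \frac{29 \cdot 2^{2}}{5}\right) - 10 = \left(9 + \frac{29}{5} \cdot 4\right) - 10 = \left(9 + \frac{116}{5}\right) - 10 = \frac{161}{5} - 10 = \frac{111}{5} \approx 22.2$)
$y^{3} = \left(\frac{111}{5}\right)^{3} = \frac{1367631}{125}$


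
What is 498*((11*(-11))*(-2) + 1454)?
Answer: 844608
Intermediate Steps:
498*((11*(-11))*(-2) + 1454) = 498*(-121*(-2) + 1454) = 498*(242 + 1454) = 498*1696 = 844608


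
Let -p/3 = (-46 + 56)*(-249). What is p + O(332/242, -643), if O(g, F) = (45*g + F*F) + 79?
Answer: 50948228/121 ≈ 4.2106e+5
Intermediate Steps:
p = 7470 (p = -3*(-46 + 56)*(-249) = -30*(-249) = -3*(-2490) = 7470)
O(g, F) = 79 + F² + 45*g (O(g, F) = (45*g + F²) + 79 = (F² + 45*g) + 79 = 79 + F² + 45*g)
p + O(332/242, -643) = 7470 + (79 + (-643)² + 45*(332/242)) = 7470 + (79 + 413449 + 45*(332*(1/242))) = 7470 + (79 + 413449 + 45*(166/121)) = 7470 + (79 + 413449 + 7470/121) = 7470 + 50044358/121 = 50948228/121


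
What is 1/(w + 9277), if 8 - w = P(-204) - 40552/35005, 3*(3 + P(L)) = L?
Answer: 35005/327547332 ≈ 0.00010687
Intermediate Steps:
P(L) = -3 + L/3
w = 2805947/35005 (w = 8 - ((-3 + (1/3)*(-204)) - 40552/35005) = 8 - ((-3 - 68) - 40552/35005) = 8 - (-71 - 1*40552/35005) = 8 - (-71 - 40552/35005) = 8 - 1*(-2525907/35005) = 8 + 2525907/35005 = 2805947/35005 ≈ 80.158)
1/(w + 9277) = 1/(2805947/35005 + 9277) = 1/(327547332/35005) = 35005/327547332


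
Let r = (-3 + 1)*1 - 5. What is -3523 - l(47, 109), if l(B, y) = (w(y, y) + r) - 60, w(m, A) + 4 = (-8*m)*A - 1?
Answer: 91597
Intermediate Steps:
r = -7 (r = -2*1 - 5 = -2 - 5 = -7)
w(m, A) = -5 - 8*A*m (w(m, A) = -4 + ((-8*m)*A - 1) = -4 + (-8*A*m - 1) = -4 + (-1 - 8*A*m) = -5 - 8*A*m)
l(B, y) = -72 - 8*y**2 (l(B, y) = ((-5 - 8*y*y) - 7) - 60 = ((-5 - 8*y**2) - 7) - 60 = (-12 - 8*y**2) - 60 = -72 - 8*y**2)
-3523 - l(47, 109) = -3523 - (-72 - 8*109**2) = -3523 - (-72 - 8*11881) = -3523 - (-72 - 95048) = -3523 - 1*(-95120) = -3523 + 95120 = 91597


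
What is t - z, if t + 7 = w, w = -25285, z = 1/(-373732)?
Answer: -9452429743/373732 ≈ -25292.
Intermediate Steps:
z = -1/373732 ≈ -2.6757e-6
t = -25292 (t = -7 - 25285 = -25292)
t - z = -25292 - 1*(-1/373732) = -25292 + 1/373732 = -9452429743/373732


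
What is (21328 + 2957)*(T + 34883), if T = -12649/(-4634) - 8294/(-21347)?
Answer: 11972520642429915/14131714 ≈ 8.4721e+8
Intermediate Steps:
T = 44064657/14131714 (T = -12649*(-1/4634) - 8294*(-1/21347) = 1807/662 + 8294/21347 = 44064657/14131714 ≈ 3.1181)
(21328 + 2957)*(T + 34883) = (21328 + 2957)*(44064657/14131714 + 34883) = 24285*(493000644119/14131714) = 11972520642429915/14131714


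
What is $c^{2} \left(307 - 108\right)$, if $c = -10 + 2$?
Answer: $12736$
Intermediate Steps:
$c = -8$
$c^{2} \left(307 - 108\right) = \left(-8\right)^{2} \left(307 - 108\right) = 64 \cdot 199 = 12736$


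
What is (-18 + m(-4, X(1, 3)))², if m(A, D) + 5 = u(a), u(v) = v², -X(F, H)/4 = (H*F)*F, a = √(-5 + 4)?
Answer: 576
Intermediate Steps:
a = I (a = √(-1) = I ≈ 1.0*I)
X(F, H) = -4*H*F² (X(F, H) = -4*H*F*F = -4*F*H*F = -4*H*F²)
m(A, D) = -6 (m(A, D) = -5 + I² = -5 - 1 = -6)
(-18 + m(-4, X(1, 3)))² = (-18 - 6)² = (-24)² = 576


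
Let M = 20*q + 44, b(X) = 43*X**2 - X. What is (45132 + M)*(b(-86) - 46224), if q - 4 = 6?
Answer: 12337280640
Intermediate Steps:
q = 10 (q = 4 + 6 = 10)
b(X) = -X + 43*X**2
M = 244 (M = 20*10 + 44 = 200 + 44 = 244)
(45132 + M)*(b(-86) - 46224) = (45132 + 244)*(-86*(-1 + 43*(-86)) - 46224) = 45376*(-86*(-1 - 3698) - 46224) = 45376*(-86*(-3699) - 46224) = 45376*(318114 - 46224) = 45376*271890 = 12337280640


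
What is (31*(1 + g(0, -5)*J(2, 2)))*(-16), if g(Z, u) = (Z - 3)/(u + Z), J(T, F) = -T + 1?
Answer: -992/5 ≈ -198.40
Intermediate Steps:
J(T, F) = 1 - T
g(Z, u) = (-3 + Z)/(Z + u)
(31*(1 + g(0, -5)*J(2, 2)))*(-16) = (31*(1 + ((-3 + 0)/(0 - 5))*(1 - 1*2)))*(-16) = (31*(1 + (-3/(-5))*(1 - 2)))*(-16) = (31*(1 - ⅕*(-3)*(-1)))*(-16) = (31*(1 + (⅗)*(-1)))*(-16) = (31*(1 - ⅗))*(-16) = (31*(⅖))*(-16) = (62/5)*(-16) = -992/5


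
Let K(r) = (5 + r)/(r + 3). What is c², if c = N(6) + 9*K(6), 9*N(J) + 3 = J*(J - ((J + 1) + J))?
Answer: 36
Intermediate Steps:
K(r) = (5 + r)/(3 + r)
N(J) = -⅓ + J*(-1 - J)/9 (N(J) = -⅓ + (J*(J - ((J + 1) + J)))/9 = -⅓ + (J*(J - ((1 + J) + J)))/9 = -⅓ + (J*(J - (1 + 2*J)))/9 = -⅓ + (J*(J + (-1 - 2*J)))/9 = -⅓ + (J*(-1 - J))/9 = -⅓ + J*(-1 - J)/9)
c = 6 (c = (-⅓ - ⅑*6 - ⅑*6²) + 9*((5 + 6)/(3 + 6)) = (-⅓ - ⅔ - ⅑*36) + 9*(11/9) = (-⅓ - ⅔ - 4) + 9*((⅑)*11) = -5 + 9*(11/9) = -5 + 11 = 6)
c² = 6² = 36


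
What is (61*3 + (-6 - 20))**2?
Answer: 24649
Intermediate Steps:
(61*3 + (-6 - 20))**2 = (183 - 26)**2 = 157**2 = 24649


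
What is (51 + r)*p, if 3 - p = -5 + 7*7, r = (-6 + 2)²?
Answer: -2747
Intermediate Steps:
r = 16 (r = (-4)² = 16)
p = -41 (p = 3 - (-5 + 7*7) = 3 - (-5 + 49) = 3 - 1*44 = 3 - 44 = -41)
(51 + r)*p = (51 + 16)*(-41) = 67*(-41) = -2747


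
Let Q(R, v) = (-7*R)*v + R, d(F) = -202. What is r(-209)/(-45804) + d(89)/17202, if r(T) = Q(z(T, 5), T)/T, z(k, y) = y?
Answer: -75326443/6861473553 ≈ -0.010978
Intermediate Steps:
Q(R, v) = R - 7*R*v (Q(R, v) = -7*R*v + R = R - 7*R*v)
r(T) = (5 - 35*T)/T (r(T) = (5*(1 - 7*T))/T = (5 - 35*T)/T)
r(-209)/(-45804) + d(89)/17202 = (-35 + 5/(-209))/(-45804) - 202/17202 = (-35 + 5*(-1/209))*(-1/45804) - 202*1/17202 = (-35 - 5/209)*(-1/45804) - 101/8601 = -7320/209*(-1/45804) - 101/8601 = 610/797753 - 101/8601 = -75326443/6861473553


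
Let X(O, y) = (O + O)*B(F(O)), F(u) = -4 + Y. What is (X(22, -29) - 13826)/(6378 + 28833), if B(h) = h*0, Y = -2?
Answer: -13826/35211 ≈ -0.39266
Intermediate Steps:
F(u) = -6 (F(u) = -4 - 2 = -6)
B(h) = 0
X(O, y) = 0 (X(O, y) = (O + O)*0 = (2*O)*0 = 0)
(X(22, -29) - 13826)/(6378 + 28833) = (0 - 13826)/(6378 + 28833) = -13826/35211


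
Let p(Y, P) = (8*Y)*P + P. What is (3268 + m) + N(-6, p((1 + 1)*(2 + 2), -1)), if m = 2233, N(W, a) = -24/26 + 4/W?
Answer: 214477/39 ≈ 5499.4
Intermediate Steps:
p(Y, P) = P + 8*P*Y (p(Y, P) = 8*P*Y + P = P + 8*P*Y)
N(W, a) = -12/13 + 4/W (N(W, a) = -24*1/26 + 4/W = -12/13 + 4/W)
(3268 + m) + N(-6, p((1 + 1)*(2 + 2), -1)) = (3268 + 2233) + (-12/13 + 4/(-6)) = 5501 + (-12/13 + 4*(-⅙)) = 5501 + (-12/13 - ⅔) = 5501 - 62/39 = 214477/39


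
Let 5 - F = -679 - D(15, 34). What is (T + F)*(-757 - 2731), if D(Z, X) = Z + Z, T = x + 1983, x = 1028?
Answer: -12992800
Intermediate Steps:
T = 3011 (T = 1028 + 1983 = 3011)
D(Z, X) = 2*Z
F = 714 (F = 5 - (-679 - 2*15) = 5 - (-679 - 1*30) = 5 - (-679 - 30) = 5 - 1*(-709) = 5 + 709 = 714)
(T + F)*(-757 - 2731) = (3011 + 714)*(-757 - 2731) = 3725*(-3488) = -12992800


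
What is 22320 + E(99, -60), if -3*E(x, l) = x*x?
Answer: 19053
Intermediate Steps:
E(x, l) = -x²/3 (E(x, l) = -x*x/3 = -x²/3)
22320 + E(99, -60) = 22320 - ⅓*99² = 22320 - ⅓*9801 = 22320 - 3267 = 19053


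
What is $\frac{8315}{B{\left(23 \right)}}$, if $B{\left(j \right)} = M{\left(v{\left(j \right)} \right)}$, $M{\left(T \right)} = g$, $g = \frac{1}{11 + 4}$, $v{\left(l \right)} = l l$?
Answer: $124725$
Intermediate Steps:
$v{\left(l \right)} = l^{2}$
$g = \frac{1}{15} \approx 0.066667$
$M{\left(T \right)} = \frac{1}{15}$
$B{\left(j \right)} = \frac{1}{15}$
$\frac{8315}{B{\left(23 \right)}} = 8315 \frac{1}{\frac{1}{15}} = 8315 \cdot 15 = 124725$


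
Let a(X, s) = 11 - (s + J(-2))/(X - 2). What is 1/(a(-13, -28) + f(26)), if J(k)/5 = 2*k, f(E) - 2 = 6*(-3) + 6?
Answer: -5/11 ≈ -0.45455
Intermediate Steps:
f(E) = -10 (f(E) = 2 + (6*(-3) + 6) = 2 + (-18 + 6) = 2 - 12 = -10)
J(k) = 10*k (J(k) = 5*(2*k) = 10*k)
a(X, s) = 11 - (-20 + s)/(-2 + X) (a(X, s) = 11 - (s + 10*(-2))/(X - 2) = 11 - (s - 20)/(-2 + X) = 11 - (-20 + s)/(-2 + X))
1/(a(-13, -28) + f(26)) = 1/((-2 - 1*(-28) + 11*(-13))/(-2 - 13) - 10) = 1/((-2 + 28 - 143)/(-15) - 10) = 1/(-1/15*(-117) - 10) = 1/(39/5 - 10) = 1/(-11/5) = -5/11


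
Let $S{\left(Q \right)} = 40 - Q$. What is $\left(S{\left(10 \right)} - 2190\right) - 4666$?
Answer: $-6826$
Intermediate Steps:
$\left(S{\left(10 \right)} - 2190\right) - 4666 = \left(\left(40 - 10\right) - 2190\right) - 4666 = \left(30 - 2190\right) - 4666 = -2160 - 4666 = -6826$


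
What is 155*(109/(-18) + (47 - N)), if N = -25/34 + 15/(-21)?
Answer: 7037620/1071 ≈ 6571.1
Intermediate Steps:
N = -345/238 (N = -25*1/34 + 15*(-1/21) = -25/34 - 5/7 = -345/238 ≈ -1.4496)
155*(109/(-18) + (47 - N)) = 155*(109/(-18) + (47 - 1*(-345/238))) = 155*(109*(-1/18) + (47 + 345/238)) = 155*(-109/18 + 11531/238) = 155*(45404/1071) = 7037620/1071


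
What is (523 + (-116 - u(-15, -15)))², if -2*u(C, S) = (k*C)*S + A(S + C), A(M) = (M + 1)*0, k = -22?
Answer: 4276624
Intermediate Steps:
A(M) = 0 (A(M) = (1 + M)*0 = 0)
u(C, S) = 11*C*S (u(C, S) = -((-22*C)*S + 0)/2 = -(-22*C*S + 0)/2 = -(-11)*C*S = 11*C*S)
(523 + (-116 - u(-15, -15)))² = (523 + (-116 - 11*(-15)*(-15)))² = (523 + (-116 - 1*2475))² = (523 + (-116 - 2475))² = (523 - 2591)² = (-2068)² = 4276624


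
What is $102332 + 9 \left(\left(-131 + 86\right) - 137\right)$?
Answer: $100694$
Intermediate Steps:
$102332 + 9 \left(\left(-131 + 86\right) - 137\right) = 102332 + 9 \left(-45 - 137\right) = 102332 + 9 \left(-182\right) = 102332 - 1638 = 100694$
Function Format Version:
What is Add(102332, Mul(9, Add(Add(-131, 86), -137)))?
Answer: 100694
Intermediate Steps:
Add(102332, Mul(9, Add(Add(-131, 86), -137))) = Add(102332, Mul(9, Add(-45, -137))) = Add(102332, Mul(9, -182)) = Add(102332, -1638) = 100694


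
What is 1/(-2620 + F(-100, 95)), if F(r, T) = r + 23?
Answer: -1/2697 ≈ -0.00037078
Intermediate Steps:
F(r, T) = 23 + r
1/(-2620 + F(-100, 95)) = 1/(-2620 + (23 - 100)) = 1/(-2620 - 77) = 1/(-2697) = -1/2697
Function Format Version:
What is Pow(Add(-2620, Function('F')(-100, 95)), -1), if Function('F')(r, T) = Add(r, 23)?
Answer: Rational(-1, 2697) ≈ -0.00037078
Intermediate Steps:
Function('F')(r, T) = Add(23, r)
Pow(Add(-2620, Function('F')(-100, 95)), -1) = Pow(Add(-2620, Add(23, -100)), -1) = Pow(Add(-2620, -77), -1) = Pow(-2697, -1) = Rational(-1, 2697)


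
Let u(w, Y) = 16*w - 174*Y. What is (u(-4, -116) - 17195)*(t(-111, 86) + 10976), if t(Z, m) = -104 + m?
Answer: 32052150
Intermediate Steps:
u(w, Y) = -174*Y + 16*w
(u(-4, -116) - 17195)*(t(-111, 86) + 10976) = ((-174*(-116) + 16*(-4)) - 17195)*((-104 + 86) + 10976) = ((20184 - 64) - 17195)*(-18 + 10976) = (20120 - 17195)*10958 = 2925*10958 = 32052150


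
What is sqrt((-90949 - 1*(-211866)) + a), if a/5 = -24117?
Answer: 2*sqrt(83) ≈ 18.221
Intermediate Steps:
a = -120585 (a = 5*(-24117) = -120585)
sqrt((-90949 - 1*(-211866)) + a) = sqrt((-90949 - 1*(-211866)) - 120585) = sqrt((-90949 + 211866) - 120585) = sqrt(120917 - 120585) = sqrt(332) = 2*sqrt(83)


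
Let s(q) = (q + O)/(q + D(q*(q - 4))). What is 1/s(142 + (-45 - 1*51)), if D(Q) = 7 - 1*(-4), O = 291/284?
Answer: 16188/13355 ≈ 1.2121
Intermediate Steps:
O = 291/284 (O = 291*(1/284) = 291/284 ≈ 1.0246)
D(Q) = 11 (D(Q) = 7 + 4 = 11)
s(q) = (291/284 + q)/(11 + q) (s(q) = (q + 291/284)/(q + 11) = (291/284 + q)/(11 + q))
1/s(142 + (-45 - 1*51)) = 1/((291/284 + (142 + (-45 - 1*51)))/(11 + (142 + (-45 - 1*51)))) = 1/((291/284 + (142 + (-45 - 51)))/(11 + (142 + (-45 - 51)))) = 1/((291/284 + (142 - 96))/(11 + (142 - 96))) = 1/((291/284 + 46)/(11 + 46)) = 1/((13355/284)/57) = 1/((1/57)*(13355/284)) = 1/(13355/16188) = 16188/13355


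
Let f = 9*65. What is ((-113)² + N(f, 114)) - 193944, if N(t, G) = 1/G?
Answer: -20653949/114 ≈ -1.8118e+5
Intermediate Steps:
f = 585
((-113)² + N(f, 114)) - 193944 = ((-113)² + 1/114) - 193944 = (12769 + 1/114) - 193944 = 1455667/114 - 193944 = -20653949/114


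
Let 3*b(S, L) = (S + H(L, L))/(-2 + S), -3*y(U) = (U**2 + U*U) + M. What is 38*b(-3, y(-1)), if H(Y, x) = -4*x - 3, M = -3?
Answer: 836/45 ≈ 18.578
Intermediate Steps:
H(Y, x) = -3 - 4*x
y(U) = 1 - 2*U**2/3 (y(U) = -((U**2 + U*U) - 3)/3 = -((U**2 + U**2) - 3)/3 = -(2*U**2 - 3)/3 = -(-3 + 2*U**2)/3 = 1 - 2*U**2/3)
b(S, L) = (-3 + S - 4*L)/(3*(-2 + S)) (b(S, L) = ((S + (-3 - 4*L))/(-2 + S))/3 = ((-3 + S - 4*L)/(-2 + S))/3 = (-3 + S - 4*L)/(3*(-2 + S)))
38*b(-3, y(-1)) = 38*((-3 - 3 - 4*(1 - 2/3*(-1)**2))/(3*(-2 - 3))) = 38*((1/3)*(-3 - 3 - 4*(1 - 2/3*1))/(-5)) = 38*((1/3)*(-1/5)*(-3 - 3 - 4*(1 - 2/3))) = 38*((1/3)*(-1/5)*(-3 - 3 - 4*1/3)) = 38*((1/3)*(-1/5)*(-3 - 3 - 4/3)) = 38*((1/3)*(-1/5)*(-22/3)) = 38*(22/45) = 836/45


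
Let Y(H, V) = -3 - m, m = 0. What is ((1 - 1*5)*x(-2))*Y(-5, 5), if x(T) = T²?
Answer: 48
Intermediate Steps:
Y(H, V) = -3 (Y(H, V) = -3 - 1*0 = -3 + 0 = -3)
((1 - 1*5)*x(-2))*Y(-5, 5) = ((1 - 1*5)*(-2)²)*(-3) = ((1 - 5)*4)*(-3) = -4*4*(-3) = -16*(-3) = 48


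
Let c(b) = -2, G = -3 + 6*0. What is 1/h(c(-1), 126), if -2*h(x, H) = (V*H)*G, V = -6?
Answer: -1/1134 ≈ -0.00088183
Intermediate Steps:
G = -3 (G = -3 + 0 = -3)
h(x, H) = -9*H (h(x, H) = -(-6*H)*(-3)/2 = -9*H)
1/h(c(-1), 126) = 1/(-9*126) = 1/(-1134) = -1/1134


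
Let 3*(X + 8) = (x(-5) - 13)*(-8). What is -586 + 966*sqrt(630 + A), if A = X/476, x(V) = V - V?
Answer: -586 + 46*sqrt(80300010)/17 ≈ 23662.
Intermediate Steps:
x(V) = 0
X = 80/3 (X = -8 + ((0 - 13)*(-8))/3 = -8 + (-13*(-8))/3 = -8 + (1/3)*104 = -8 + 104/3 = 80/3 ≈ 26.667)
A = 20/357 (A = (80/3)/476 = (80/3)*(1/476) = 20/357 ≈ 0.056022)
-586 + 966*sqrt(630 + A) = -586 + 966*sqrt(630 + 20/357) = -586 + 966*sqrt(224930/357) = -586 + 966*(sqrt(80300010)/357) = -586 + 46*sqrt(80300010)/17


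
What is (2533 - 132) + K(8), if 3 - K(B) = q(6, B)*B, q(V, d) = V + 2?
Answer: 2340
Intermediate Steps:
q(V, d) = 2 + V
K(B) = 3 - 8*B (K(B) = 3 - (2 + 6)*B = 3 - 8*B)
(2533 - 132) + K(8) = (2533 - 132) + (3 - 8*8) = 2401 + (3 - 64) = 2401 - 61 = 2340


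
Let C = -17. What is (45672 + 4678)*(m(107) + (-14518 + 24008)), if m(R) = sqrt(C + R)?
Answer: 477821500 + 151050*sqrt(10) ≈ 4.7830e+8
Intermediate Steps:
m(R) = sqrt(-17 + R)
(45672 + 4678)*(m(107) + (-14518 + 24008)) = (45672 + 4678)*(sqrt(-17 + 107) + (-14518 + 24008)) = 50350*(sqrt(90) + 9490) = 50350*(3*sqrt(10) + 9490) = 50350*(9490 + 3*sqrt(10)) = 477821500 + 151050*sqrt(10)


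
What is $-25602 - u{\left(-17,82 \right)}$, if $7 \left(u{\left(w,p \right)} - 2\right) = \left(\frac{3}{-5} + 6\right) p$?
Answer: $- \frac{898354}{35} \approx -25667.0$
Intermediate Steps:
$u{\left(w,p \right)} = 2 + \frac{27 p}{35}$ ($u{\left(w,p \right)} = 2 + \frac{\left(\frac{3}{-5} + 6\right) p}{7} = 2 + \frac{\left(3 \left(- \frac{1}{5}\right) + 6\right) p}{7} = 2 + \frac{\left(- \frac{3}{5} + 6\right) p}{7} = 2 + \frac{\frac{27}{5} p}{7} = 2 + \frac{27 p}{35}$)
$-25602 - u{\left(-17,82 \right)} = -25602 - \left(2 + \frac{27}{35} \cdot 82\right) = -25602 - \left(2 + \frac{2214}{35}\right) = -25602 - \frac{2284}{35} = - \frac{898354}{35}$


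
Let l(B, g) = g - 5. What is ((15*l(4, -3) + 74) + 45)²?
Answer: 1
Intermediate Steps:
l(B, g) = -5 + g
((15*l(4, -3) + 74) + 45)² = ((15*(-5 - 3) + 74) + 45)² = ((15*(-8) + 74) + 45)² = ((-120 + 74) + 45)² = (-46 + 45)² = (-1)² = 1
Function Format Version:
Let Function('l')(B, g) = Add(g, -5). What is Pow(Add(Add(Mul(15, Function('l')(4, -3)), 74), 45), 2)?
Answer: 1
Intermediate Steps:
Function('l')(B, g) = Add(-5, g)
Pow(Add(Add(Mul(15, Function('l')(4, -3)), 74), 45), 2) = Pow(Add(Add(Mul(15, Add(-5, -3)), 74), 45), 2) = Pow(Add(Add(Mul(15, -8), 74), 45), 2) = Pow(Add(Add(-120, 74), 45), 2) = Pow(Add(-46, 45), 2) = Pow(-1, 2) = 1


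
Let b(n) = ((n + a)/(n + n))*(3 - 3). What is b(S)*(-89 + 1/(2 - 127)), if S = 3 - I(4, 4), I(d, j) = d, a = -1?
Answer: 0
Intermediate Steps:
S = -1 (S = 3 - 1*4 = 3 - 4 = -1)
b(n) = 0 (b(n) = ((n - 1)/(n + n))*(3 - 3) = ((-1 + n)/((2*n)))*0 = ((-1 + n)*(1/(2*n)))*0 = ((-1 + n)/(2*n))*0 = 0)
b(S)*(-89 + 1/(2 - 127)) = 0*(-89 + 1/(2 - 127)) = 0*(-89 + 1/(-125)) = 0*(-89 - 1/125) = 0*(-11126/125) = 0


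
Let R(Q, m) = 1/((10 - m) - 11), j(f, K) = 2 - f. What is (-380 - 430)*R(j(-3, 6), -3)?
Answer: -405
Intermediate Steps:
R(Q, m) = 1/(-1 - m)
(-380 - 430)*R(j(-3, 6), -3) = (-380 - 430)*(-1/(1 - 3)) = -(-810)/(-2) = -(-810)*(-1)/2 = -810*½ = -405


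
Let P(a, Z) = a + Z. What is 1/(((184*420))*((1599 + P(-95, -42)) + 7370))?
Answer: 1/682536960 ≈ 1.4651e-9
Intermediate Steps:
P(a, Z) = Z + a
1/(((184*420))*((1599 + P(-95, -42)) + 7370)) = 1/(((184*420))*((1599 + (-42 - 95)) + 7370)) = 1/(77280*((1599 - 137) + 7370)) = 1/(77280*(1462 + 7370)) = (1/77280)/8832 = (1/77280)*(1/8832) = 1/682536960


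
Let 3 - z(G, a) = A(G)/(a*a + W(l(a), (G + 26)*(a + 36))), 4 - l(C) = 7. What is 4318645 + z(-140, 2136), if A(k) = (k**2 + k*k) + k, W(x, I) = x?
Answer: 6567933743468/1520831 ≈ 4.3186e+6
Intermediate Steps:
l(C) = -3 (l(C) = 4 - 1*7 = 4 - 7 = -3)
A(k) = k + 2*k**2 (A(k) = (k**2 + k**2) + k = 2*k**2 + k = k + 2*k**2)
z(G, a) = 3 - G*(1 + 2*G)/(-3 + a**2) (z(G, a) = 3 - G*(1 + 2*G)/(a*a - 3) = 3 - G*(1 + 2*G)/(a**2 - 3) = 3 - G*(1 + 2*G)/(-3 + a**2))
4318645 + z(-140, 2136) = 4318645 + (-9 + 3*2136**2 - 1*(-140)*(1 + 2*(-140)))/(-3 + 2136**2) = 4318645 + (-9 + 3*4562496 - 1*(-140)*(1 - 280))/(-3 + 4562496) = 4318645 + (-9 + 13687488 - 1*(-140)*(-279))/4562493 = 4318645 + (-9 + 13687488 - 39060)/4562493 = 4318645 + (1/4562493)*13648419 = 4318645 + 4549473/1520831 = 6567933743468/1520831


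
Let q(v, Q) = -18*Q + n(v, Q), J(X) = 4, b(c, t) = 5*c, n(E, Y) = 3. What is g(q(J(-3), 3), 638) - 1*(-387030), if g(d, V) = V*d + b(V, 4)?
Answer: 357682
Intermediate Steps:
q(v, Q) = 3 - 18*Q (q(v, Q) = -18*Q + 3 = 3 - 18*Q)
g(d, V) = 5*V + V*d (g(d, V) = V*d + 5*V = 5*V + V*d)
g(q(J(-3), 3), 638) - 1*(-387030) = 638*(5 + (3 - 18*3)) - 1*(-387030) = 638*(5 + (3 - 54)) + 387030 = 638*(5 - 51) + 387030 = 638*(-46) + 387030 = -29348 + 387030 = 357682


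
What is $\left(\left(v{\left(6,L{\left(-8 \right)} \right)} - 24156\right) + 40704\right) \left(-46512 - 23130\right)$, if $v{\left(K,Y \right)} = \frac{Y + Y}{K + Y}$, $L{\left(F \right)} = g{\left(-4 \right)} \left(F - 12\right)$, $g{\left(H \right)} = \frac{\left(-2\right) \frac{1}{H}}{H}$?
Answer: $- \frac{19592105292}{17} \approx -1.1525 \cdot 10^{9}$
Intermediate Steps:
$g{\left(H \right)} = - \frac{2}{H^{2}}$
$L{\left(F \right)} = \frac{3}{2} - \frac{F}{8}$ ($L{\left(F \right)} = - \frac{2}{16} \left(F - 12\right) = \left(-2\right) \frac{1}{16} \left(-12 + F\right) = - \frac{-12 + F}{8} = \frac{3}{2} - \frac{F}{8}$)
$v{\left(K,Y \right)} = \frac{2 Y}{K + Y}$
$\left(\left(v{\left(6,L{\left(-8 \right)} \right)} - 24156\right) + 40704\right) \left(-46512 - 23130\right) = \left(\left(\frac{2 \left(\frac{3}{2} - -1\right)}{6 + \left(\frac{3}{2} - -1\right)} - 24156\right) + 40704\right) \left(-46512 - 23130\right) = \left(\left(\frac{2 \left(\frac{3}{2} + 1\right)}{6 + \left(\frac{3}{2} + 1\right)} - 24156\right) + 40704\right) \left(-69642\right) = \left(\left(2 \cdot \frac{5}{2} \frac{1}{6 + \frac{5}{2}} - 24156\right) + 40704\right) \left(-69642\right) = \left(\left(2 \cdot \frac{5}{2} \frac{1}{\frac{17}{2}} - 24156\right) + 40704\right) \left(-69642\right) = \left(\left(2 \cdot \frac{5}{2} \cdot \frac{2}{17} - 24156\right) + 40704\right) \left(-69642\right) = \left(\left(\frac{10}{17} - 24156\right) + 40704\right) \left(-69642\right) = \left(- \frac{410642}{17} + 40704\right) \left(-69642\right) = \frac{281326}{17} \left(-69642\right) = - \frac{19592105292}{17}$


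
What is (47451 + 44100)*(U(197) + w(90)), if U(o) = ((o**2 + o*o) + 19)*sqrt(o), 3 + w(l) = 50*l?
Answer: 411704847 + 7107744987*sqrt(197) ≈ 1.0017e+11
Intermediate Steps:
w(l) = -3 + 50*l
U(o) = sqrt(o)*(19 + 2*o**2) (U(o) = ((o**2 + o**2) + 19)*sqrt(o) = (2*o**2 + 19)*sqrt(o) = (19 + 2*o**2)*sqrt(o) = sqrt(o)*(19 + 2*o**2))
(47451 + 44100)*(U(197) + w(90)) = (47451 + 44100)*(sqrt(197)*(19 + 2*197**2) + (-3 + 50*90)) = 91551*(sqrt(197)*(19 + 2*38809) + (-3 + 4500)) = 91551*(sqrt(197)*(19 + 77618) + 4497) = 91551*(sqrt(197)*77637 + 4497) = 91551*(77637*sqrt(197) + 4497) = 91551*(4497 + 77637*sqrt(197)) = 411704847 + 7107744987*sqrt(197)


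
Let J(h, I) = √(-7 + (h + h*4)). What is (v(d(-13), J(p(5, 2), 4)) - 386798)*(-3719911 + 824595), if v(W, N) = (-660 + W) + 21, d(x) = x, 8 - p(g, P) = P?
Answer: 1121790184200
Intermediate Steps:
p(g, P) = 8 - P
J(h, I) = √(-7 + 5*h) (J(h, I) = √(-7 + (h + 4*h)) = √(-7 + 5*h))
v(W, N) = -639 + W
(v(d(-13), J(p(5, 2), 4)) - 386798)*(-3719911 + 824595) = ((-639 - 13) - 386798)*(-3719911 + 824595) = (-652 - 386798)*(-2895316) = -387450*(-2895316) = 1121790184200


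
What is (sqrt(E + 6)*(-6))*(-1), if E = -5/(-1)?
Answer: 6*sqrt(11) ≈ 19.900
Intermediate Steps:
E = 5 (E = -5*(-1) = 5)
(sqrt(E + 6)*(-6))*(-1) = (sqrt(5 + 6)*(-6))*(-1) = (sqrt(11)*(-6))*(-1) = -6*sqrt(11)*(-1) = 6*sqrt(11)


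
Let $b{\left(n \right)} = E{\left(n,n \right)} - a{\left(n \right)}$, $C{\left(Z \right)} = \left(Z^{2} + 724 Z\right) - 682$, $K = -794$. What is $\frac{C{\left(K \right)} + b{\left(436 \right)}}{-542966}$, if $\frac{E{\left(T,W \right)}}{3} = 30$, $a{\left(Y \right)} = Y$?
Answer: $- \frac{27276}{271483} \approx -0.10047$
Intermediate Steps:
$C{\left(Z \right)} = -682 + Z^{2} + 724 Z$
$E{\left(T,W \right)} = 90$ ($E{\left(T,W \right)} = 3 \cdot 30 = 90$)
$b{\left(n \right)} = 90 - n$
$\frac{C{\left(K \right)} + b{\left(436 \right)}}{-542966} = \frac{\left(-682 + \left(-794\right)^{2} + 724 \left(-794\right)\right) + \left(90 - 436\right)}{-542966} = \left(\left(-682 + 630436 - 574856\right) + \left(90 - 436\right)\right) \left(- \frac{1}{542966}\right) = \left(54898 - 346\right) \left(- \frac{1}{542966}\right) = 54552 \left(- \frac{1}{542966}\right) = - \frac{27276}{271483}$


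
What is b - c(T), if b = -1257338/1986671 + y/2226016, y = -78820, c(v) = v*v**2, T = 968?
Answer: -1002813830132681253095/1105590358184 ≈ -9.0704e+8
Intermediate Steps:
c(v) = v**3
b = -738860978407/1105590358184 (b = -1257338/1986671 - 78820/2226016 = -1257338*1/1986671 - 78820*1/2226016 = -1257338/1986671 - 19705/556504 = -738860978407/1105590358184 ≈ -0.66829)
b - c(T) = -738860978407/1105590358184 - 1*968**3 = -738860978407/1105590358184 - 1*907039232 = -738860978407/1105590358184 - 907039232 = -1002813830132681253095/1105590358184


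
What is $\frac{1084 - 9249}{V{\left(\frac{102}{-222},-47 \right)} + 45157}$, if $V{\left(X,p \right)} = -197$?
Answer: $- \frac{1633}{8992} \approx -0.18161$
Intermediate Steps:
$\frac{1084 - 9249}{V{\left(\frac{102}{-222},-47 \right)} + 45157} = \frac{1084 - 9249}{-197 + 45157} = - \frac{8165}{44960} = \left(-8165\right) \frac{1}{44960} = - \frac{1633}{8992}$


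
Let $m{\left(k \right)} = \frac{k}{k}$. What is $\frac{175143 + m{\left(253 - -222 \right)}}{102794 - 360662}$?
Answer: $- \frac{43786}{64467} \approx -0.6792$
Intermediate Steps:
$m{\left(k \right)} = 1$
$\frac{175143 + m{\left(253 - -222 \right)}}{102794 - 360662} = \frac{175143 + 1}{102794 - 360662} = \frac{175144}{-257868} = 175144 \left(- \frac{1}{257868}\right) = - \frac{43786}{64467}$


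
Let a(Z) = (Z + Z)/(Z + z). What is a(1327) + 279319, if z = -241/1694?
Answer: 627828974219/2247697 ≈ 2.7932e+5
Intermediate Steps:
z = -241/1694 (z = -241*1/1694 = -241/1694 ≈ -0.14227)
a(Z) = 2*Z/(-241/1694 + Z) (a(Z) = (Z + Z)/(Z - 241/1694) = (2*Z)/(-241/1694 + Z) = 2*Z/(-241/1694 + Z))
a(1327) + 279319 = 3388*1327/(-241 + 1694*1327) + 279319 = 3388*1327/(-241 + 2247938) + 279319 = 3388*1327/2247697 + 279319 = 3388*1327*(1/2247697) + 279319 = 4495876/2247697 + 279319 = 627828974219/2247697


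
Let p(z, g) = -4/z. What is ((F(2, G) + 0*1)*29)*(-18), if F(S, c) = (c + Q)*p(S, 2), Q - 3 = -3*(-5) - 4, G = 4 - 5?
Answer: 13572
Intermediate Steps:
G = -1
Q = 14 (Q = 3 + (-3*(-5) - 4) = 3 + (15 - 4) = 3 + 11 = 14)
F(S, c) = -4*(14 + c)/S (F(S, c) = (c + 14)*(-4/S) = (14 + c)*(-4/S) = -4*(14 + c)/S)
((F(2, G) + 0*1)*29)*(-18) = ((4*(-14 - 1*(-1))/2 + 0*1)*29)*(-18) = ((4*(½)*(-14 + 1) + 0)*29)*(-18) = ((4*(½)*(-13) + 0)*29)*(-18) = ((-26 + 0)*29)*(-18) = -26*29*(-18) = -754*(-18) = 13572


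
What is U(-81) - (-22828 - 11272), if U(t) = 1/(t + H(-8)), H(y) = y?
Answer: 3034899/89 ≈ 34100.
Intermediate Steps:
U(t) = 1/(-8 + t) (U(t) = 1/(t - 8) = 1/(-8 + t))
U(-81) - (-22828 - 11272) = 1/(-8 - 81) - (-22828 - 11272) = 1/(-89) - 1*(-34100) = -1/89 + 34100 = 3034899/89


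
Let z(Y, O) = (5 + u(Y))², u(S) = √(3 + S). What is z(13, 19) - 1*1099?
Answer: -1018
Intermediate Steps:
z(Y, O) = (5 + √(3 + Y))²
z(13, 19) - 1*1099 = (5 + √(3 + 13))² - 1*1099 = (5 + √16)² - 1099 = (5 + 4)² - 1099 = 9² - 1099 = 81 - 1099 = -1018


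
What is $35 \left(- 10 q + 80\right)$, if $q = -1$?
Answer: $3150$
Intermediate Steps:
$35 \left(- 10 q + 80\right) = 35 \left(\left(-10\right) \left(-1\right) + 80\right) = 35 \left(10 + 80\right) = 35 \cdot 90 = 3150$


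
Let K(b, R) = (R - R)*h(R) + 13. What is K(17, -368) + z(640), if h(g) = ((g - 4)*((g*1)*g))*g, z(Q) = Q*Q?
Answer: 409613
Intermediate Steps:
z(Q) = Q²
h(g) = g³*(-4 + g) (h(g) = ((-4 + g)*(g*g))*g = ((-4 + g)*g²)*g = (g²*(-4 + g))*g = g³*(-4 + g))
K(b, R) = 13 (K(b, R) = (R - R)*(R³*(-4 + R)) + 13 = 0*(R³*(-4 + R)) + 13 = 0 + 13 = 13)
K(17, -368) + z(640) = 13 + 640² = 13 + 409600 = 409613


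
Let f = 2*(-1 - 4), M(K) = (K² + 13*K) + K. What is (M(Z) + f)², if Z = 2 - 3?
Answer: 529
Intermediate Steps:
Z = -1
M(K) = K² + 14*K
f = -10 (f = 2*(-5) = -10)
(M(Z) + f)² = (-(14 - 1) - 10)² = (-1*13 - 10)² = (-13 - 10)² = (-23)² = 529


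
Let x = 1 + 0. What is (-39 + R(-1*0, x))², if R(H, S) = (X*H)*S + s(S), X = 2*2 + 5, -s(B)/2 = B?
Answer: 1681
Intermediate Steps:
x = 1
s(B) = -2*B
X = 9 (X = 4 + 5 = 9)
R(H, S) = -2*S + 9*H*S (R(H, S) = (9*H)*S - 2*S = 9*H*S - 2*S = -2*S + 9*H*S)
(-39 + R(-1*0, x))² = (-39 + 1*(-2 + 9*(-1*0)))² = (-39 + 1*(-2 + 9*0))² = (-39 + 1*(-2 + 0))² = (-39 + 1*(-2))² = (-39 - 2)² = (-41)² = 1681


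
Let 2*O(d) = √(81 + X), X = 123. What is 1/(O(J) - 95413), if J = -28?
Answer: -95413/9103640518 - √51/9103640518 ≈ -1.0482e-5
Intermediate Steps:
O(d) = √51 (O(d) = √(81 + 123)/2 = √204/2 = (2*√51)/2 = √51)
1/(O(J) - 95413) = 1/(√51 - 95413) = 1/(-95413 + √51)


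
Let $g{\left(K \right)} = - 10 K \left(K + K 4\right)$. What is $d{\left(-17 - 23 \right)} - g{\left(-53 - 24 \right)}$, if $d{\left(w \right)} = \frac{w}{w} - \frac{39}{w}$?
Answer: $\frac{11858079}{40} \approx 2.9645 \cdot 10^{5}$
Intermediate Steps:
$d{\left(w \right)} = 1 - \frac{39}{w}$
$g{\left(K \right)} = - 50 K^{2}$ ($g{\left(K \right)} = - 10 K \left(K + 4 K\right) = - 10 K 5 K = - 50 K^{2}$)
$d{\left(-17 - 23 \right)} - g{\left(-53 - 24 \right)} = \frac{-39 - 40}{-17 - 23} - - 50 \left(-53 - 24\right)^{2} = \frac{-39 - 40}{-40} - - 50 \left(-77\right)^{2} = \left(- \frac{1}{40}\right) \left(-79\right) - \left(-50\right) 5929 = \frac{79}{40} - -296450 = \frac{79}{40} + 296450 = \frac{11858079}{40}$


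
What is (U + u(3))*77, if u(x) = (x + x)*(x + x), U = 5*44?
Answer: 19712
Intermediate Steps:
U = 220
u(x) = 4*x**2 (u(x) = (2*x)*(2*x) = 4*x**2)
(U + u(3))*77 = (220 + 4*3**2)*77 = (220 + 4*9)*77 = (220 + 36)*77 = 256*77 = 19712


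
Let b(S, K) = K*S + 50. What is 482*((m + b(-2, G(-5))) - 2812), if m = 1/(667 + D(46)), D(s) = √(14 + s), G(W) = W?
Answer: -590049333162/444829 - 964*√15/444829 ≈ -1.3265e+6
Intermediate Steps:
m = 1/(667 + 2*√15) (m = 1/(667 + √(14 + 46)) = 1/(667 + √60) = 1/(667 + 2*√15) ≈ 0.0014820)
b(S, K) = 50 + K*S
482*((m + b(-2, G(-5))) - 2812) = 482*(((667/444829 - 2*√15/444829) + (50 - 5*(-2))) - 2812) = 482*(((667/444829 - 2*√15/444829) + (50 + 10)) - 2812) = 482*(((667/444829 - 2*√15/444829) + 60) - 2812) = 482*((26690407/444829 - 2*√15/444829) - 2812) = 482*(-1224168741/444829 - 2*√15/444829) = -590049333162/444829 - 964*√15/444829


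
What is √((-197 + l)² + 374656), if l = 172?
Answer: √375281 ≈ 612.60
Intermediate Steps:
√((-197 + l)² + 374656) = √((-197 + 172)² + 374656) = √((-25)² + 374656) = √(625 + 374656) = √375281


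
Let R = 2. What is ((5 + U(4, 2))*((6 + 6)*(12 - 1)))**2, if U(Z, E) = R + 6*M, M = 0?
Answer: 853776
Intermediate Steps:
U(Z, E) = 2 (U(Z, E) = 2 + 6*0 = 2 + 0 = 2)
((5 + U(4, 2))*((6 + 6)*(12 - 1)))**2 = ((5 + 2)*((6 + 6)*(12 - 1)))**2 = (7*(12*11))**2 = (7*132)**2 = 924**2 = 853776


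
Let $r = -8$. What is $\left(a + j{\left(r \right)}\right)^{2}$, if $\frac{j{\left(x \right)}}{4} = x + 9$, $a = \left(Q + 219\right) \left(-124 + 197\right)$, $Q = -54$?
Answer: $145178401$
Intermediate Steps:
$a = 12045$ ($a = \left(-54 + 219\right) \left(-124 + 197\right) = 165 \cdot 73 = 12045$)
$j{\left(x \right)} = 36 + 4 x$ ($j{\left(x \right)} = 4 \left(x + 9\right) = 4 \left(9 + x\right) = 36 + 4 x$)
$\left(a + j{\left(r \right)}\right)^{2} = \left(12045 + \left(36 + 4 \left(-8\right)\right)\right)^{2} = \left(12045 + \left(36 - 32\right)\right)^{2} = \left(12045 + 4\right)^{2} = 12049^{2} = 145178401$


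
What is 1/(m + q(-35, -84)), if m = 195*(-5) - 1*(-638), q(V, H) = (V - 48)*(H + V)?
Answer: 1/9540 ≈ 0.00010482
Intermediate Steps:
q(V, H) = (-48 + V)*(H + V)
m = -337 (m = -975 + 638 = -337)
1/(m + q(-35, -84)) = 1/(-337 + ((-35)² - 48*(-84) - 48*(-35) - 84*(-35))) = 1/(-337 + (1225 + 4032 + 1680 + 2940)) = 1/(-337 + 9877) = 1/9540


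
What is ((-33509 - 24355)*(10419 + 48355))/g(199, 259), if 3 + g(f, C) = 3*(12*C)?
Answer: -1133632912/3107 ≈ -3.6486e+5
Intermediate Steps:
g(f, C) = -3 + 36*C (g(f, C) = -3 + 3*(12*C) = -3 + 36*C)
((-33509 - 24355)*(10419 + 48355))/g(199, 259) = ((-33509 - 24355)*(10419 + 48355))/(-3 + 36*259) = (-57864*58774)/(-3 + 9324) = -3400898736/9321 = -3400898736*1/9321 = -1133632912/3107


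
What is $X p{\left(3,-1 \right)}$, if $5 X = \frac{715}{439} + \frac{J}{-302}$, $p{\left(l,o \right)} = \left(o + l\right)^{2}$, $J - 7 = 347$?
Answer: $\frac{121048}{331445} \approx 0.36521$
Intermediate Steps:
$J = 354$ ($J = 7 + 347 = 354$)
$p{\left(l,o \right)} = \left(l + o\right)^{2}$
$X = \frac{30262}{331445}$ ($X = \frac{\frac{715}{439} + \frac{354}{-302}}{5} = \frac{715 \cdot \frac{1}{439} + 354 \left(- \frac{1}{302}\right)}{5} = \frac{\frac{715}{439} - \frac{177}{151}}{5} = \frac{1}{5} \cdot \frac{30262}{66289} = \frac{30262}{331445} \approx 0.091303$)
$X p{\left(3,-1 \right)} = \frac{30262 \left(3 - 1\right)^{2}}{331445} = \frac{30262 \cdot 2^{2}}{331445} = \frac{30262}{331445} \cdot 4 = \frac{121048}{331445}$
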